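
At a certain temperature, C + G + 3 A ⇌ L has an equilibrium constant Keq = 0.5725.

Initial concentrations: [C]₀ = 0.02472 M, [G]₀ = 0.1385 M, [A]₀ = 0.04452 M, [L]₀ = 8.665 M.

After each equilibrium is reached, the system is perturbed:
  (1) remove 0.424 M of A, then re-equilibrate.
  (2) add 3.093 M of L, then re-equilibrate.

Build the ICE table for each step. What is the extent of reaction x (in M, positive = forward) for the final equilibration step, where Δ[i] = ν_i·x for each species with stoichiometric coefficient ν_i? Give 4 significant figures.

Q₀ = 2.8682e+07 vs Keq = 0.5725 ⇒ Q>K, reverse
Step 1:
                    C           G           A           L
  init        0.02472      0.1385     0.04452       8.665
  Δ            0.8326      0.8326       2.498     -0.8326
  eq           0.8573      0.9711       2.542       7.832
  solve Keq expr → x = -0.8326; check Q = 0.5725
Then remove 0.424 M of A.
Step 2:
                    C           G           A           L
  init         0.8573      0.9711       2.118       7.832
  Δ           0.08787     0.08787      0.2636    -0.08787
  eq           0.9452       1.059       2.382       7.745
  solve Keq expr → x = -0.08787; check Q = 0.5725
Then add 3.093 M of L.
Step 3:
                    C           G           A           L
  init         0.9452       1.059       2.382       10.84
  Δ           0.05914     0.05914      0.1774    -0.05914
  eq            1.004       1.118       2.559       10.78
  solve Keq expr → x = -0.05914; check Q = 0.5725

x = -0.05914 M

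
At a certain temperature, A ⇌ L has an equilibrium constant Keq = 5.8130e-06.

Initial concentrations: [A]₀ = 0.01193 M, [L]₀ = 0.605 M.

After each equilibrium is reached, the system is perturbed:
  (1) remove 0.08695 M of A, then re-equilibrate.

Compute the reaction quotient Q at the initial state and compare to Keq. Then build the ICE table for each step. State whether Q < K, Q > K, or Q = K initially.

Q₀ = 50.71; Q > K (proceeds reverse)

Q₀ = 50.71 vs Keq = 5.8130e-06 ⇒ Q>K, reverse
Step 1:
                    A           L
  I           0.01193       0.605
  C             0.605      -0.605
  E            0.6169  3.5862e-06
  solve Keq expr → x = -0.605; check Q = 5.8130e-06
Then remove 0.08695 M of A.
Step 2:
                    A           L
  I              0.53  3.5862e-06
  C        5.0544e-07 -5.0544e-07
  E              0.53  3.0808e-06
  solve Keq expr → x = -5.0544e-07; check Q = 5.8130e-06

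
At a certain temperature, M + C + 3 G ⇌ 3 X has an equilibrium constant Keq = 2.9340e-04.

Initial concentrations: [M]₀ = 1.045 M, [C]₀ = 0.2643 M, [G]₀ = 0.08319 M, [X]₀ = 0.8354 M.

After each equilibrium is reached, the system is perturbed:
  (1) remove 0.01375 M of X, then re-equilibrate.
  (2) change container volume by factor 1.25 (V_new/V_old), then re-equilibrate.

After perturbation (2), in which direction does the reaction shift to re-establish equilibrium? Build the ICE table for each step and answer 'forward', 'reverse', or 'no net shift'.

Direction: reverse

Q₀ = 3667 vs Keq = 2.9340e-04 ⇒ Q>K, reverse
Step 1:
                  M         C         G         X
  Initial     1.045    0.2643   0.08319    0.8354
  Change     0.2615    0.2615    0.7845   -0.7845
  Equil       1.307    0.5258    0.8677   0.05088
  solve Keq expr → x = -0.2615; check Q = 2.9340e-04
Then remove 0.01375 M of X.
Step 2:
                  M         C         G         X
  Initial     1.307    0.5258    0.8677   0.03713
  Change  -0.004269 -0.004269  -0.01281   0.01281
  Equil       1.302    0.5215    0.8549   0.04993
  solve Keq expr → x = 0.004269; check Q = 2.9340e-04
Then change container volume by factor 1.25 (V_new/V_old).
Step 3:
                  M         C         G         X
  Initial     1.042    0.4172    0.6839   0.03995
  Change   0.001731  0.001731  0.005193 -0.005193
  Equil       1.044     0.419    0.6891   0.03475
  solve Keq expr → x = -0.001731; check Q = 2.9340e-04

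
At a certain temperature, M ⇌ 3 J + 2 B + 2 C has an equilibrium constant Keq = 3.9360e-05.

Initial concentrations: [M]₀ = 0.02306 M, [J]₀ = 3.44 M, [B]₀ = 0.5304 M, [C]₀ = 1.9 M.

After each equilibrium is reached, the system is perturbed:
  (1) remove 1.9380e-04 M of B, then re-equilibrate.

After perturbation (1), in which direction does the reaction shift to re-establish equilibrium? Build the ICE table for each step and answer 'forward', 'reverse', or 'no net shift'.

Q₀ = 1793 vs Keq = 3.9360e-05 ⇒ Q>K, reverse
Step 1:
                    M           J           B           C
  Initial     0.02306        3.44      0.5304         1.9
  Change       0.2649     -0.7947     -0.5298     -0.5298
  Equil         0.288       2.645  5.7112e-04        1.37
  solve Keq expr → x = -0.2649; check Q = 3.9360e-05
Then remove 1.9380e-04 M of B.
Step 2:
                    M           J           B           C
  Initial       0.288       2.645  3.7732e-04        1.37
  Change  -9.6765e-05  2.9029e-04  1.9353e-04  1.9353e-04
  Equil        0.2879       2.646  5.7085e-04        1.37
  solve Keq expr → x = 9.6765e-05; check Q = 3.9360e-05

Direction: forward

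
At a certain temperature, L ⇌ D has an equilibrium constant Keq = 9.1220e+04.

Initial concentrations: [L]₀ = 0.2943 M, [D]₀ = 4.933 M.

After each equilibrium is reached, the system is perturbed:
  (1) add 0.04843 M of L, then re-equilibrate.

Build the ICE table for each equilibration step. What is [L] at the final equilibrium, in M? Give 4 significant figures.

Q₀ = 16.76 vs Keq = 9.1220e+04 ⇒ Q<K, forward
Step 1:
                    L           D
  I            0.2943       4.933
  C           -0.2942      0.2942
  E        5.7304e-05       5.227
  solve Keq expr → x = 0.2942; check Q = 9.1220e+04
Then add 0.04843 M of L.
Step 2:
                    L           D
  I           0.04849       5.227
  C          -0.04843     0.04843
  E        5.7835e-05       5.276
  solve Keq expr → x = 0.04843; check Q = 9.1220e+04

[L]_eq = 5.7835e-05 M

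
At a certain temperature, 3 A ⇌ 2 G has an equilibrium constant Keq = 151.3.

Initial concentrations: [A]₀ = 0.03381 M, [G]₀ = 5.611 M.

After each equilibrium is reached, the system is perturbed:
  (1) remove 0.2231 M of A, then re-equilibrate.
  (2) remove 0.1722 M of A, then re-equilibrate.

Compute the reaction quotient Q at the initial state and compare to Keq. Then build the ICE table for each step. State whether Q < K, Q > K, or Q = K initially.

Q₀ = 8.1460e+05 vs Keq = 151.3 ⇒ Q>K, reverse
Step 1:
                  A         G
  I         0.03381     5.611
  C          0.5335   -0.3556
  E          0.5673     5.255
  solve Keq expr → x = -0.1778; check Q = 151.3
Then remove 0.2231 M of A.
Step 2:
                  A         G
  I          0.3442     5.255
  C          0.2128   -0.1419
  E           0.557     5.113
  solve Keq expr → x = -0.07095; check Q = 151.3
Then remove 0.1722 M of A.
Step 3:
                  A         G
  I          0.3848     5.113
  C          0.1642   -0.1095
  E           0.549     5.004
  solve Keq expr → x = -0.05474; check Q = 151.3

Q₀ = 8.1460e+05; Q > K (proceeds reverse)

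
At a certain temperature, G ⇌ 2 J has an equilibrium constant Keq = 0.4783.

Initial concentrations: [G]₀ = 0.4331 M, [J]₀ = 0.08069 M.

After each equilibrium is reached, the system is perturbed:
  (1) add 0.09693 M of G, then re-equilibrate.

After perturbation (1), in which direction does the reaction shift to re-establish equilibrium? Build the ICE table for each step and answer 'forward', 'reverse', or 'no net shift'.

Q₀ = 0.01503 vs Keq = 0.4783 ⇒ Q<K, forward
Step 1:
                  G         J
  Initial    0.4331   0.08069
  Change    -0.1452    0.2904
  Equil      0.2879    0.3711
  solve Keq expr → x = 0.1452; check Q = 0.4783
Then add 0.09693 M of G.
Step 2:
                  G         J
  Initial    0.3848    0.3711
  Change   -0.02258   0.04517
  Equil      0.3622    0.4163
  solve Keq expr → x = 0.02258; check Q = 0.4783

Direction: forward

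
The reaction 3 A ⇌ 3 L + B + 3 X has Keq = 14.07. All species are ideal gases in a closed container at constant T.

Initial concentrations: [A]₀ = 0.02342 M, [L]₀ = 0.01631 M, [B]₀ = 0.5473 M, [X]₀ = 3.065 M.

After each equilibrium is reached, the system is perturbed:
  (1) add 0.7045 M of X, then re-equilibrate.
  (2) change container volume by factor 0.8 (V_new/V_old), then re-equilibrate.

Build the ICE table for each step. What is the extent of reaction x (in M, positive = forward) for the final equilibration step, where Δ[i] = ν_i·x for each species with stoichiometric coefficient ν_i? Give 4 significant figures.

x = -0.001178 M

Q₀ = 5.323 vs Keq = 14.07 ⇒ Q<K, forward
Step 1:
                  A         L         B         X
  Initial   0.02342   0.01631    0.5473     3.065
  Change  -0.003163  0.003163  0.001054  0.003163
  Equil     0.02026   0.01947    0.5484     3.068
  solve Keq expr → x = 0.001054; check Q = 14.07
Then add 0.7045 M of X.
Step 2:
                  A         L         B         X
  Initial   0.02026   0.01947    0.5484     3.773
  Change   0.002032 -0.002032 -6.7718e-04 -0.002032
  Equil     0.02229   0.01744    0.5477     3.771
  solve Keq expr → x = -6.7718e-04; check Q = 14.07
Then change container volume by factor 0.8 (V_new/V_old).
Step 3:
                  A         L         B         X
  Initial   0.02786    0.0218    0.6846     4.713
  Change   0.003533 -0.003533 -0.001178 -0.003533
  Equil     0.03139   0.01827    0.6834      4.71
  solve Keq expr → x = -0.001178; check Q = 14.07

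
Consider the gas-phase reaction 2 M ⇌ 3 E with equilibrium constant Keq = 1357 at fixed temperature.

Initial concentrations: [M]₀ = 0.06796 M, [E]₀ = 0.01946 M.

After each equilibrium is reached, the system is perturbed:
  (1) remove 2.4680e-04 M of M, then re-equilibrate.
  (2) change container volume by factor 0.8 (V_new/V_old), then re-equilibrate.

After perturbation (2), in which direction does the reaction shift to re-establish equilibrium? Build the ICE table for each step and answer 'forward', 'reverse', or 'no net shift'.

Q₀ = 0.001596 vs Keq = 1357 ⇒ Q<K, forward
Step 1:
                    M           E
  init        0.06796     0.01946
  Δ          -0.06684      0.1003
  eq         0.001124      0.1197
  solve Keq expr → x = 0.03342; check Q = 1357
Then remove 2.4680e-04 M of M.
Step 2:
                    M           E
  init     8.7761e-04      0.1197
  Δ        2.4170e-04 -3.6254e-04
  eq         0.001119      0.1194
  solve Keq expr → x = -1.2085e-04; check Q = 1357
Then change container volume by factor 0.8 (V_new/V_old).
Step 3:
                    M           E
  init       0.001399      0.1492
  Δ        1.6134e-04 -2.4201e-04
  eq          0.00156      0.1489
  solve Keq expr → x = -8.0670e-05; check Q = 1357

Direction: reverse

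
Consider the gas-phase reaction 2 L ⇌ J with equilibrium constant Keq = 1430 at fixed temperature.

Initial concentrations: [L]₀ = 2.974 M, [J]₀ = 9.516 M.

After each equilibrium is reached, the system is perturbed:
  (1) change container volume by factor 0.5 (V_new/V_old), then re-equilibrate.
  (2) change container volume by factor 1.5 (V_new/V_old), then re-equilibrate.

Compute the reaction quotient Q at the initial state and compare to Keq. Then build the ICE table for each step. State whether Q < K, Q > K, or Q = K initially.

Q₀ = 1.076; Q < K (proceeds forward)

Q₀ = 1.076 vs Keq = 1430 ⇒ Q<K, forward
Step 1:
                  L         J
  I           2.974     9.516
  C          -2.886     1.443
  E         0.08754     10.96
  solve Keq expr → x = 1.443; check Q = 1430
Then change container volume by factor 0.5 (V_new/V_old).
Step 2:
                  L         J
  I          0.1751     21.92
  C        -0.05121    0.0256
  E          0.1239     21.94
  solve Keq expr → x = 0.0256; check Q = 1430
Then change container volume by factor 1.5 (V_new/V_old).
Step 3:
                  L         J
  I         0.08258     14.63
  C         0.01853 -0.009264
  E          0.1011     14.62
  solve Keq expr → x = -0.009264; check Q = 1430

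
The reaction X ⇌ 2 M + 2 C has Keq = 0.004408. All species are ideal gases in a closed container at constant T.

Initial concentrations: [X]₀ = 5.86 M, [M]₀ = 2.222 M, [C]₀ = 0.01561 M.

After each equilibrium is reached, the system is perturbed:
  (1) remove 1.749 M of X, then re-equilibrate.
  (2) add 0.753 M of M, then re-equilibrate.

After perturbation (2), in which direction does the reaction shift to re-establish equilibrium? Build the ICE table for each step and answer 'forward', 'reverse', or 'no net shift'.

Q₀ = 2.0530e-04 vs Keq = 0.004408 ⇒ Q<K, forward
Step 1:
                   X          M          C
  Initial       5.86      2.222    0.01561
  Change    -0.02741    0.05481    0.05481
  Equil        5.833      2.277    0.07042
  solve Keq expr → x = 0.02741; check Q = 0.004408
Then remove 1.749 M of X.
Step 2:
                   X          M          C
  Initial      4.084      2.277    0.07042
  Change    0.005583   -0.01117   -0.01117
  Equil        4.089      2.266    0.05926
  solve Keq expr → x = -0.005583; check Q = 0.004408
Then add 0.753 M of M.
Step 3:
                   X          M          C
  Initial      4.089      3.019    0.05926
  Change    0.007264   -0.01453   -0.01453
  Equil        4.096      3.004    0.04473
  solve Keq expr → x = -0.007264; check Q = 0.004408

Direction: reverse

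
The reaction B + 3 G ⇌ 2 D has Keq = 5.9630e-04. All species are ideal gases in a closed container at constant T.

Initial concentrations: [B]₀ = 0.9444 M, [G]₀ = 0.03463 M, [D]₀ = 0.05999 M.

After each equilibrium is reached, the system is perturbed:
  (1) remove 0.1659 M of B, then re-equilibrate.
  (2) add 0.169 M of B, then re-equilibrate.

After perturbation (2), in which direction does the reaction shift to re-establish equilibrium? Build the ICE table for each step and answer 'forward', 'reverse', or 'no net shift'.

Q₀ = 91.76 vs Keq = 5.9630e-04 ⇒ Q>K, reverse
Step 1:
                    B           G           D
  I            0.9444     0.03463     0.05999
  C           0.02947     0.08842    -0.05895
  E            0.9739      0.1231     0.00104
  solve Keq expr → x = -0.02947; check Q = 5.9630e-04
Then remove 0.1659 M of B.
Step 2:
                    B           G           D
  I             0.808      0.1231     0.00104
  C        4.5565e-05  1.3669e-04 -9.1130e-05
  E             0.808      0.1232  9.4910e-04
  solve Keq expr → x = -4.5565e-05; check Q = 5.9630e-04
Then add 0.169 M of B.
Step 3:
                    B           G           D
  I             0.977      0.1232  9.4910e-04
  C       -4.6376e-05 -1.3913e-04  9.2753e-05
  E             0.977      0.1231    0.001042
  solve Keq expr → x = 4.6376e-05; check Q = 5.9630e-04

Direction: forward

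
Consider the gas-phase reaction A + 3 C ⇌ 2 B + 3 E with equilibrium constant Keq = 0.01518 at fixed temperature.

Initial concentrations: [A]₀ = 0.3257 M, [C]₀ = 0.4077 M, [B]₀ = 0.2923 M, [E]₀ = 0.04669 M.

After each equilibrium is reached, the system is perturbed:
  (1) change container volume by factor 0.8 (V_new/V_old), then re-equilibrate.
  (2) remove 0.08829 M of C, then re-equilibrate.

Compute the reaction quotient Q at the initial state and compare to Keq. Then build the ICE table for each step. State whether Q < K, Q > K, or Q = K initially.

Q₀ = 3.9399e-04 vs Keq = 0.01518 ⇒ Q<K, forward
Step 1:
                    A           C           B           E
  init         0.3257      0.4077      0.2923     0.04669
  Δ          -0.02306    -0.06919     0.04612     0.06919
  eq           0.3026      0.3385      0.3384      0.1159
  solve Keq expr → x = 0.02306; check Q = 0.01518
Then change container volume by factor 0.8 (V_new/V_old).
Step 2:
                    A           C           B           E
  init         0.3783      0.4231       0.423      0.1448
  Δ          0.002303    0.006908   -0.004605   -0.006908
  eq           0.3806        0.43      0.4184      0.1379
  solve Keq expr → x = -0.002303; check Q = 0.01518
Then remove 0.08829 M of C.
Step 3:
                    A           C           B           E
  init         0.3806      0.3418      0.4184      0.1379
  Δ          0.006373     0.01912    -0.01275    -0.01912
  eq            0.387      0.3609      0.4057      0.1188
  solve Keq expr → x = -0.006373; check Q = 0.01518

Q₀ = 3.9399e-04; Q < K (proceeds forward)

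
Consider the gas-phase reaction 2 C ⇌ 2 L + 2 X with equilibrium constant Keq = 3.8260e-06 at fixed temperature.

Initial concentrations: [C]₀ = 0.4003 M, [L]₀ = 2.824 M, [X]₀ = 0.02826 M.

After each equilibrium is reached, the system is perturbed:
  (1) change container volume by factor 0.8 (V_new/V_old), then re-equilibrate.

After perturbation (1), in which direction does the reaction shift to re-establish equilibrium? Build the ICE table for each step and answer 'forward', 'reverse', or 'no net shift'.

Q₀ = 0.03975 vs Keq = 3.8260e-06 ⇒ Q>K, reverse
Step 1:
                   C          L          X
  Initial     0.4003      2.824    0.02826
  Change     0.02796   -0.02796   -0.02796
  Equil       0.4283      2.796 2.9960e-04
  solve Keq expr → x = -0.01398; check Q = 3.8260e-06
Then change container volume by factor 0.8 (V_new/V_old).
Step 2:
                   C          L          X
  Initial     0.5353      3.495 3.7450e-04
  Change  7.4851e-05 -7.4851e-05 -7.4851e-05
  Equil       0.5354      3.495 2.9965e-04
  solve Keq expr → x = -3.7425e-05; check Q = 3.8260e-06

Direction: reverse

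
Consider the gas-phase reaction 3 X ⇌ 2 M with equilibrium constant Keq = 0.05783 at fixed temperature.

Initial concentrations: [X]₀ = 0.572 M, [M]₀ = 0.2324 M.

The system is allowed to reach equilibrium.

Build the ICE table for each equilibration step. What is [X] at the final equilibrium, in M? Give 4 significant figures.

Q₀ = 0.2886 vs Keq = 0.05783 ⇒ Q>K, reverse
Step 1:
                    X           M
  init          0.572      0.2324
  Δ            0.1344    -0.08962
  eq           0.7064      0.1428
  solve Keq expr → x = -0.04481; check Q = 0.05783

[X]_eq = 0.7064 M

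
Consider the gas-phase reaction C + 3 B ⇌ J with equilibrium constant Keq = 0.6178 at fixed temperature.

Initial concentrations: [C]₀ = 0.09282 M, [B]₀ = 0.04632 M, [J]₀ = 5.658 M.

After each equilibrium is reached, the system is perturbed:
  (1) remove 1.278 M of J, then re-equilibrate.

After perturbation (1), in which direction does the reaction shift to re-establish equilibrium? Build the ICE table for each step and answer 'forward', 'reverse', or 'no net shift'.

Direction: forward

Q₀ = 6.1336e+05 vs Keq = 0.6178 ⇒ Q>K, reverse
Step 1:
                  C         B         J
  I         0.09282   0.04632     5.658
  C          0.7042     2.112   -0.7042
  E           0.797     2.159     4.954
  solve Keq expr → x = -0.7042; check Q = 0.6178
Then remove 1.278 M of J.
Step 2:
                  C         B         J
  I           0.797     2.159     3.676
  C        -0.05066    -0.152   0.05066
  E          0.7463     2.007     3.726
  solve Keq expr → x = 0.05066; check Q = 0.6178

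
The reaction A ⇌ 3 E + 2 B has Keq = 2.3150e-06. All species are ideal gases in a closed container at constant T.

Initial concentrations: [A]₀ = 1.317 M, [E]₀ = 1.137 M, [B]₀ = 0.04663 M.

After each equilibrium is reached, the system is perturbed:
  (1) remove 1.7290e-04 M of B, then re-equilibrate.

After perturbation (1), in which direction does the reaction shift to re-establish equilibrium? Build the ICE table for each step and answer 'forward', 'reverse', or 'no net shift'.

Direction: forward

Q₀ = 0.002427 vs Keq = 2.3150e-06 ⇒ Q>K, reverse
Step 1:
                    A           E           B
  I             1.317       1.137     0.04663
  C           0.02252    -0.06756    -0.04504
  E              1.34       1.069    0.001592
  solve Keq expr → x = -0.02252; check Q = 2.3150e-06
Then remove 1.7290e-04 M of B.
Step 2:
                    A           E           B
  I              1.34       1.069    0.001419
  C       -8.6136e-05  2.5841e-04  1.7227e-04
  E             1.339        1.07    0.001592
  solve Keq expr → x = 8.6136e-05; check Q = 2.3150e-06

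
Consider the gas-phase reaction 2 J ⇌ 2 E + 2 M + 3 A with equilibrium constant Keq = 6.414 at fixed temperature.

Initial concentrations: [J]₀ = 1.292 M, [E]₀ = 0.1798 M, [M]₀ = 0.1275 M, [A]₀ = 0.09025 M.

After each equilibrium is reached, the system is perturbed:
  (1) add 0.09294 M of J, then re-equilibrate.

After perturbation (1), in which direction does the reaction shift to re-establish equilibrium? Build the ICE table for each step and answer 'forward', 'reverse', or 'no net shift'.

Direction: forward

Q₀ = 2.3143e-07 vs Keq = 6.414 ⇒ Q<K, forward
Step 1:
                    J           E           M           A
  init          1.292      0.1798      0.1275     0.09025
  Δ           -0.7887      0.7887      0.7887       1.183
  eq           0.5033      0.9685      0.9162       1.273
  solve Keq expr → x = 0.3943; check Q = 6.414
Then add 0.09294 M of J.
Step 2:
                    J           E           M           A
  init         0.5963      0.9685      0.9162       1.273
  Δ          -0.03054     0.03054     0.03054     0.04581
  eq           0.5657       0.999      0.9467       1.319
  solve Keq expr → x = 0.01527; check Q = 6.414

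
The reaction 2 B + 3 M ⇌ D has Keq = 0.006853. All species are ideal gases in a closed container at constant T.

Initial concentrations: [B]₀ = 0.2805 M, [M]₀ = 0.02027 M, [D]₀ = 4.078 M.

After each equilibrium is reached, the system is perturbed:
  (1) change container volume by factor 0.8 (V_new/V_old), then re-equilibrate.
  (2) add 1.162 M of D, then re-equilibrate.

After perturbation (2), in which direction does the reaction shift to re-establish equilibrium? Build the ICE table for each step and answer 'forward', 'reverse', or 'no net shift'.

Q₀ = 6.2233e+06 vs Keq = 0.006853 ⇒ Q>K, reverse
Step 1:
                  B         M         D
  init       0.2805   0.02027     4.078
  Δ           2.498     3.747    -1.249
  eq          2.779     3.767     2.829
  solve Keq expr → x = -1.249; check Q = 0.006853
Then change container volume by factor 0.8 (V_new/V_old).
Step 2:
                  B         M         D
  init        3.473     4.709     3.536
  Δ         -0.4964   -0.7446    0.2482
  eq          2.977     3.965     3.784
  solve Keq expr → x = 0.2482; check Q = 0.006853
Then add 1.162 M of D.
Step 3:
                  B         M         D
  init        2.977     3.965     4.946
  Δ          0.1437    0.2156  -0.07186
  eq          3.121      4.18     4.875
  solve Keq expr → x = -0.07186; check Q = 0.006853

Direction: reverse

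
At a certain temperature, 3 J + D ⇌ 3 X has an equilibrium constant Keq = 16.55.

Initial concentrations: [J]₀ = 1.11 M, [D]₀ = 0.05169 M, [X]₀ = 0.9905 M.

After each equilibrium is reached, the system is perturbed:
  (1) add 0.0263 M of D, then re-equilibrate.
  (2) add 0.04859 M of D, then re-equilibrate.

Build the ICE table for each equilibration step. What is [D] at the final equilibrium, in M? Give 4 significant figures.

[D]_eq = 0.08605 M

Q₀ = 13.75 vs Keq = 16.55 ⇒ Q<K, forward
Step 1:
                  J         D         X
  I            1.11   0.05169    0.9905
  C        -0.01484 -0.004947   0.01484
  E           1.095   0.04674     1.005
  solve Keq expr → x = 0.004947; check Q = 16.55
Then add 0.0263 M of D.
Step 2:
                  J         D         X
  I           1.095   0.07304     1.005
  C        -0.04143  -0.01381   0.04143
  E           1.054   0.05923     1.047
  solve Keq expr → x = 0.01381; check Q = 16.55
Then add 0.04859 M of D.
Step 3:
                  J         D         X
  I           1.054    0.1078     1.047
  C        -0.06531  -0.02177   0.06531
  E          0.9884   0.08605     1.112
  solve Keq expr → x = 0.02177; check Q = 16.55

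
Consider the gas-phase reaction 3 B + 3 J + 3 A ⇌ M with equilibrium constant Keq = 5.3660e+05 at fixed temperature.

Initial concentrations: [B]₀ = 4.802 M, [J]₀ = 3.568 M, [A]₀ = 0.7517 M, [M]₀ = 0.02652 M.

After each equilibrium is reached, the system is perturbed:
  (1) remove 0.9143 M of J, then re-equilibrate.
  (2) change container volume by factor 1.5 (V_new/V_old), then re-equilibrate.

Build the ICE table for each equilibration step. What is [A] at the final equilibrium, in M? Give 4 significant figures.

[A]_eq = 0.00204 M

Q₀ = 1.2414e-05 vs Keq = 5.3660e+05 ⇒ Q<K, forward
Step 1:
                  B         J         A         M
  init        4.802     3.568    0.7517   0.02652
  Δ          -0.751    -0.751    -0.751    0.2503
  eq          4.051     2.817 7.0282e-04    0.2769
  solve Keq expr → x = 0.2503; check Q = 5.3661e+05
Then remove 0.9143 M of J.
Step 2:
                  B         J         A         M
  init        4.051     1.903 7.0282e-04    0.2769
  Δ       3.3732e-04 3.3732e-04 3.3732e-04 -1.1244e-04
  eq          4.051     1.903   0.00104    0.2767
  solve Keq expr → x = -1.1244e-04; check Q = 5.3660e+05
Then change container volume by factor 1.5 (V_new/V_old).
Step 3:
                  B         J         A         M
  init        2.701     1.269 6.9343e-04    0.1845
  Δ        0.001346  0.001346  0.001346 -4.4873e-04
  eq          2.702      1.27   0.00204     0.184
  solve Keq expr → x = -4.4873e-04; check Q = 5.3660e+05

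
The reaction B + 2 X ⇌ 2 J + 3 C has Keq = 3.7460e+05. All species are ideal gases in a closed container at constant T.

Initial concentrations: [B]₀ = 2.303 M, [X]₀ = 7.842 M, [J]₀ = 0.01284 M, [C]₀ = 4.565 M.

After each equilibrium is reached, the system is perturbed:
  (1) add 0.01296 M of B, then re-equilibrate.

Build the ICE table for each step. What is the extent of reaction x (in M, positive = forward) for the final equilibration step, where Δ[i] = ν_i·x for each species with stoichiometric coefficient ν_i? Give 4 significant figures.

x = 0.01266 M

Q₀ = 1.1074e-04 vs Keq = 3.7460e+05 ⇒ Q<K, forward
Step 1:
                  B         X         J         C
  Initial     2.303     7.842   0.01284     4.565
  Change     -2.295     -4.59      4.59     6.885
  Equil    0.008027     3.252     4.603     11.45
  solve Keq expr → x = 2.295; check Q = 3.7460e+05
Then add 0.01296 M of B.
Step 2:
                  B         X         J         C
  Initial   0.02099     3.252     4.603     11.45
  Change   -0.01266  -0.02532   0.02532   0.03798
  Equil    0.008326     3.227     4.628     11.49
  solve Keq expr → x = 0.01266; check Q = 3.7460e+05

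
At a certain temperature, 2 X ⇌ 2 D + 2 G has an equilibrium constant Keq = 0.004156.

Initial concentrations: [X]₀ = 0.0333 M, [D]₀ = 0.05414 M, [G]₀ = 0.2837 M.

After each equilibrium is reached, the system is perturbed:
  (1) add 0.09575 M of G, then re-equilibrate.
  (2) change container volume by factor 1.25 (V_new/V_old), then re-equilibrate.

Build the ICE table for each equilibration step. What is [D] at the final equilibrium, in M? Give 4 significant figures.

[D]_eq = 0.01334 M

Q₀ = 0.2127 vs Keq = 0.004156 ⇒ Q>K, reverse
Step 1:
                   X          D          G
  Initial     0.0333    0.05414     0.2837
  Change     0.03608   -0.03608   -0.03608
  Equil      0.06938    0.01806     0.2476
  solve Keq expr → x = -0.01804; check Q = 0.004156
Then add 0.09575 M of G.
Step 2:
                   X          D          G
  Initial    0.06938    0.01806     0.3434
  Change      0.0041    -0.0041    -0.0041
  Equil      0.07348    0.01396     0.3393
  solve Keq expr → x = -0.00205; check Q = 0.004156
Then change container volume by factor 1.25 (V_new/V_old).
Step 3:
                   X          D          G
  Initial    0.05878    0.01117     0.2714
  Change    -0.00217    0.00217    0.00217
  Equil      0.05661    0.01334     0.2736
  solve Keq expr → x = 0.001085; check Q = 0.004156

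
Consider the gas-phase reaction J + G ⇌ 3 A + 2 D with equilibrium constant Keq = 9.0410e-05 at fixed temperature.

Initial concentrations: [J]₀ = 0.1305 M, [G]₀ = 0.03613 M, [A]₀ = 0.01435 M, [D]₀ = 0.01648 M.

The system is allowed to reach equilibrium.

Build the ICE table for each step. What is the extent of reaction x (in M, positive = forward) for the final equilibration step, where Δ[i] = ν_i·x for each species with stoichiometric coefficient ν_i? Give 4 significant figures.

x = 0.01266 M

Q₀ = 1.7021e-07 vs Keq = 9.0410e-05 ⇒ Q<K, forward
Step 1:
                  J         G         A         D
  I          0.1305   0.03613   0.01435   0.01648
  C        -0.01266  -0.01266   0.03797   0.02531
  E          0.1178   0.02347   0.05232   0.04179
  solve Keq expr → x = 0.01266; check Q = 9.0410e-05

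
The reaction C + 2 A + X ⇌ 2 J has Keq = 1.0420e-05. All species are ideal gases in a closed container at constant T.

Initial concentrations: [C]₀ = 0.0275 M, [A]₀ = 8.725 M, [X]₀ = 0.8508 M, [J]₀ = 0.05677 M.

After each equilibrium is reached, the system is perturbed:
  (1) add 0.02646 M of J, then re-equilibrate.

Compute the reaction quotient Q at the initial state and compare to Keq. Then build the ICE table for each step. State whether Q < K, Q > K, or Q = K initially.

Q₀ = 0.001809; Q > K (proceeds reverse)

Q₀ = 0.001809 vs Keq = 1.0420e-05 ⇒ Q>K, reverse
Step 1:
                   C          A          X          J
  Initial     0.0275      8.725     0.8508    0.05677
  Change     0.02534    0.05068    0.02534   -0.05068
  Equil      0.05284      8.776     0.8761   0.006095
  solve Keq expr → x = -0.02534; check Q = 1.0420e-05
Then add 0.02646 M of J.
Step 2:
                   C          A          X          J
  Initial    0.05284      8.776     0.8761    0.03255
  Change     0.01284    0.02569    0.01284   -0.02569
  Equil      0.06568      8.801      0.889   0.006865
  solve Keq expr → x = -0.01284; check Q = 1.0420e-05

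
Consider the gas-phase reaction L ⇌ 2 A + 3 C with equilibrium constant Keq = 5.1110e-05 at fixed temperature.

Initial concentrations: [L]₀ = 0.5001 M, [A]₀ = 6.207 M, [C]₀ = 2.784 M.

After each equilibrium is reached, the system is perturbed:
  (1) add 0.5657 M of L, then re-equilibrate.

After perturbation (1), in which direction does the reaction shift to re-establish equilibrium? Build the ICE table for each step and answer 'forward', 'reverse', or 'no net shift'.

Direction: forward

Q₀ = 1662 vs Keq = 5.1110e-05 ⇒ Q>K, reverse
Step 1:
                   L          A          C
  I           0.5001      6.207      2.784
  C           0.9228     -1.846     -2.768
  E            1.423      4.361    0.01564
  solve Keq expr → x = -0.9228; check Q = 5.1110e-05
Then add 0.5657 M of L.
Step 2:
                   L          A          C
  I            1.989      4.361    0.01564
  C       -6.1356e-04   0.001227   0.001841
  E            1.988      4.363    0.01748
  solve Keq expr → x = 6.1356e-04; check Q = 5.1110e-05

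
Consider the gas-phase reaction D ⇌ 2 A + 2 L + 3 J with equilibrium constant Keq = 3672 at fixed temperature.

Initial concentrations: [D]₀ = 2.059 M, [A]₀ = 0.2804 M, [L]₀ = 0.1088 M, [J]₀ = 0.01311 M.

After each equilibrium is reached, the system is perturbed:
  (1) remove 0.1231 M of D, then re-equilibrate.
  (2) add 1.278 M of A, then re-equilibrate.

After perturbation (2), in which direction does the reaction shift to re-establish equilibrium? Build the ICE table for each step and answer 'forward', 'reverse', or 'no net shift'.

Direction: reverse

Q₀ = 1.0185e-09 vs Keq = 3672 ⇒ Q<K, forward
Step 1:
                  D         A         L         J
  I           2.059    0.2804    0.1088   0.01311
  C          -1.259     2.518     2.518     3.776
  E          0.8002     2.798     2.626     3.789
  solve Keq expr → x = 1.259; check Q = 3672
Then remove 0.1231 M of D.
Step 2:
                  D         A         L         J
  I          0.6771     2.798     2.626     3.789
  C         0.02446  -0.04892  -0.04892  -0.07338
  E          0.7016     2.749     2.577     3.716
  solve Keq expr → x = -0.02446; check Q = 3672
Then add 1.278 M of A.
Step 3:
                  D         A         L         J
  I          0.7016     4.027     2.577     3.716
  C          0.1172   -0.2345   -0.2345   -0.3517
  E          0.8188     3.793     2.343     3.364
  solve Keq expr → x = -0.1172; check Q = 3672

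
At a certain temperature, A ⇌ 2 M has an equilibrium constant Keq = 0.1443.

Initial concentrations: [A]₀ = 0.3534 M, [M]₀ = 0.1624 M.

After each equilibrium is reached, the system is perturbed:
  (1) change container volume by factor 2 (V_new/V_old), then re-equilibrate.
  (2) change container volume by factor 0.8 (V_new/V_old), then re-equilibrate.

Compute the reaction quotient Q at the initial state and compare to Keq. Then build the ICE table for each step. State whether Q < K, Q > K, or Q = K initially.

Q₀ = 0.07463; Q < K (proceeds forward)

Q₀ = 0.07463 vs Keq = 0.1443 ⇒ Q<K, forward
Step 1:
                    A           M
  I            0.3534      0.1624
  C          -0.02727     0.05454
  E            0.3261      0.2169
  solve Keq expr → x = 0.02727; check Q = 0.1443
Then change container volume by factor 2 (V_new/V_old).
Step 2:
                    A           M
  I            0.1631      0.1085
  C          -0.01809     0.03617
  E             0.145      0.1446
  solve Keq expr → x = 0.01809; check Q = 0.1443
Then change container volume by factor 0.8 (V_new/V_old).
Step 3:
                    A           M
  I            0.1812      0.1808
  C          0.007818    -0.01564
  E             0.189      0.1652
  solve Keq expr → x = -0.007818; check Q = 0.1443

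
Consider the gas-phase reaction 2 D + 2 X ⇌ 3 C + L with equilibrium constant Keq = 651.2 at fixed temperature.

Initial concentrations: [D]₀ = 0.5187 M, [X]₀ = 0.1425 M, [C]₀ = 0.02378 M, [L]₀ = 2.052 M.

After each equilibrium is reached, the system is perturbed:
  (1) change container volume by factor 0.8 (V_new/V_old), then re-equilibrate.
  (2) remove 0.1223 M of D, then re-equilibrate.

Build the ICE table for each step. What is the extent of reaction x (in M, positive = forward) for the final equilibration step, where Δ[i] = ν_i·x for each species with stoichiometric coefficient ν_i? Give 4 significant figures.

Q₀ = 0.005051 vs Keq = 651.2 ⇒ Q<K, forward
Step 1:
                  D         X         C         L
  Initial    0.5187    0.1425   0.02378     2.052
  Change    -0.1279   -0.1279    0.1918   0.06395
  Equil      0.3908    0.0146    0.2156     2.116
  solve Keq expr → x = 0.06395; check Q = 651.2
Then change container volume by factor 0.8 (V_new/V_old).
Step 2:
                  D         X         C         L
  Initial    0.4885   0.01826    0.2695     2.645
  Change          0         0         0         0
  Equil      0.4885   0.01826    0.2695     2.645
  solve Keq expr → x = 0; check Q = 651.2
Then remove 0.1223 M of D.
Step 3:
                  D         X         C         L
  Initial    0.3662   0.01826    0.2695     2.645
  Change   0.004811  0.004811 -0.007217 -0.002406
  Equil       0.371   0.02307    0.2623     2.643
  solve Keq expr → x = -0.002406; check Q = 651.2

x = -0.002406 M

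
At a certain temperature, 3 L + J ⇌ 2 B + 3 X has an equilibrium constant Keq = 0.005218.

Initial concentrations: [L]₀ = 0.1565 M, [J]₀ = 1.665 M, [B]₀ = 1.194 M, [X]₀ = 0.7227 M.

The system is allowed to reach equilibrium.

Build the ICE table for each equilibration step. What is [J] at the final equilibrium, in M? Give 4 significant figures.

Q₀ = 84.32 vs Keq = 0.005218 ⇒ Q>K, reverse
Step 1:
                    L           J           B           X
  I            0.1565       1.665       1.194      0.7227
  C            0.5515      0.1838     -0.3677     -0.5515
  E             0.708       1.849      0.8263      0.1712
  solve Keq expr → x = -0.1838; check Q = 0.005218

[J]_eq = 1.849 M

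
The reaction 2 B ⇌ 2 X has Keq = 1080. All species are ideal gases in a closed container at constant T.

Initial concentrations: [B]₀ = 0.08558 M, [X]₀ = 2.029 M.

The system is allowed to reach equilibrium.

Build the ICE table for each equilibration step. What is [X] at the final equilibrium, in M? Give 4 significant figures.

[X]_eq = 2.052 M

Q₀ = 562.1 vs Keq = 1080 ⇒ Q<K, forward
Step 1:
                    B           X
  init        0.08558       2.029
  Δ          -0.02314     0.02314
  eq          0.06244       2.052
  solve Keq expr → x = 0.01157; check Q = 1080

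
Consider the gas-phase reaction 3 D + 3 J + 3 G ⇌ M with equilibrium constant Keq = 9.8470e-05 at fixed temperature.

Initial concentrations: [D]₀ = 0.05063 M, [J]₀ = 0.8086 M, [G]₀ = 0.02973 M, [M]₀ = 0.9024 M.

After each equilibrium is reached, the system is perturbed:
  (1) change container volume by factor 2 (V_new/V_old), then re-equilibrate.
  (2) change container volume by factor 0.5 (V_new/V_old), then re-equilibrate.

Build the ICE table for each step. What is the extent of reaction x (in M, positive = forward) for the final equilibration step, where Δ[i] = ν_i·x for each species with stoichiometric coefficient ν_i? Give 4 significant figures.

x = 0.2042 M

Q₀ = 5.0048e+08 vs Keq = 9.8470e-05 ⇒ Q>K, reverse
Step 1:
                  D         J         G         M
  init      0.05063    0.8086   0.02973    0.9024
  Δ           2.074     2.074     2.074   -0.6915
  eq          2.125     2.883     2.104    0.2109
  solve Keq expr → x = -0.6915; check Q = 9.8470e-05
Then change container volume by factor 2 (V_new/V_old).
Step 2:
                  D         J         G         M
  init        1.063     1.441     1.052    0.1055
  Δ          0.3063    0.3063    0.3063   -0.1021
  eq          1.369     1.748     1.358  0.003379
  solve Keq expr → x = -0.1021; check Q = 9.8470e-05
Then change container volume by factor 0.5 (V_new/V_old).
Step 3:
                  D         J         G         M
  init        2.738     3.496     2.717  0.006758
  Δ         -0.6125   -0.6125   -0.6125    0.2042
  eq          2.125     2.883     2.104    0.2109
  solve Keq expr → x = 0.2042; check Q = 9.8470e-05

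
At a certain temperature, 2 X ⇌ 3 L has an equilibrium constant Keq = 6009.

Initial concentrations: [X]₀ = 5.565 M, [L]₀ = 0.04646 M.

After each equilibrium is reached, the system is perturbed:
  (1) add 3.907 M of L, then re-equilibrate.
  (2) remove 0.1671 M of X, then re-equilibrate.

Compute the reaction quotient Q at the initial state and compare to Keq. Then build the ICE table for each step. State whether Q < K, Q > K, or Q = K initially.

Q₀ = 3.2382e-06 vs Keq = 6009 ⇒ Q<K, forward
Step 1:
                    X           L
  Initial       5.565     0.04646
  Change       -5.275       7.913
  Equil        0.2897       7.959
  solve Keq expr → x = 2.638; check Q = 6009
Then add 3.907 M of L.
Step 2:
                    X           L
  Initial      0.2897       11.87
  Change       0.2162     -0.3243
  Equil        0.5059       11.54
  solve Keq expr → x = -0.1081; check Q = 6009
Then remove 0.1671 M of X.
Step 3:
                    X           L
  Initial      0.3388       11.54
  Change       0.1522     -0.2283
  Equil        0.4909       11.31
  solve Keq expr → x = -0.07608; check Q = 6009

Q₀ = 3.2382e-06; Q < K (proceeds forward)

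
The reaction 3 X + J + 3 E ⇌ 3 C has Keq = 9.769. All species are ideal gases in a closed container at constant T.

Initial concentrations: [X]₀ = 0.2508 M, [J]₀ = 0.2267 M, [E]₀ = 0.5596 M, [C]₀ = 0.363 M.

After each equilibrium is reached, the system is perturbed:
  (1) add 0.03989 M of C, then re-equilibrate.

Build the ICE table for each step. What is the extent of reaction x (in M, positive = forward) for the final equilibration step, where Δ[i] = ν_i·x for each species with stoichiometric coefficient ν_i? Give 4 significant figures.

x = -0.005397 M

Q₀ = 76.32 vs Keq = 9.769 ⇒ Q>K, reverse
Step 1:
                   X          J          E          C
  Initial     0.2508     0.2267     0.5596      0.363
  Change     0.07869    0.02623    0.07869   -0.07869
  Equil       0.3295     0.2529     0.6383     0.2843
  solve Keq expr → x = -0.02623; check Q = 9.769
Then add 0.03989 M of C.
Step 2:
                   X          J          E          C
  Initial     0.3295     0.2529     0.6383     0.3242
  Change     0.01619   0.005397    0.01619   -0.01619
  Equil       0.3457     0.2583     0.6545      0.308
  solve Keq expr → x = -0.005397; check Q = 9.769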